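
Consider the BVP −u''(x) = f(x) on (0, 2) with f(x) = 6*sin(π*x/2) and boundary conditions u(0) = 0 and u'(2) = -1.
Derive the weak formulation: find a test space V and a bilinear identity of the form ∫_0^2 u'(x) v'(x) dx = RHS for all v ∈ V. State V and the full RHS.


V = {v ∈ H^1(0, 2) : v(0) = 0} (test functions vanish at x = 0 where u is specified); weak form: ∫_0^2 u'v' dx = ∫_0^2 (6*sin(π*x/2)) v dx − v(2) for all v ∈ V.

Multiply both sides by a test function v and integrate from 0 to 2:
  ∫_0^2 −u''(x) v(x) dx = ∫_0^2 f(x) v(x) dx.
Integrate the LHS by parts once:
  ∫_0^2 −u'' v dx = −[u'(x) v(x)]_0^2 + ∫_0^2 u'(x) v'(x) dx.
Thus ∫_0^2 u'(x) v'(x) dx = ∫_0^2 f(x) v(x) dx + [u'(x) v(x)]_0^2.
Choose V so that boundary terms are either known or forced to vanish.
Mixed BC: u(0) = 0 (Dirichlet) and u'(2) = -1 (Neumann). Define V = {v ∈ H^1(0, 2) : v(0) = 0}. Then [u' v]_0^2 = u'(2)·v(2) − u'(0)·0 = − v(2).
Weak formulation: find u (satisfying any essential BC) such that ∫_0^2 u'(x) v'(x) dx = ∫_0^2 f v dx − v(2) for all v ∈ V (Dirichlet at 0 absorbed into V; Neumann datum at x = 2 contributes the boundary term).
Substituting f(x) = 6*sin(π*x/2), the right-hand side is ∫_0^2 (6*sin(π*x/2)) v dx − v(2).


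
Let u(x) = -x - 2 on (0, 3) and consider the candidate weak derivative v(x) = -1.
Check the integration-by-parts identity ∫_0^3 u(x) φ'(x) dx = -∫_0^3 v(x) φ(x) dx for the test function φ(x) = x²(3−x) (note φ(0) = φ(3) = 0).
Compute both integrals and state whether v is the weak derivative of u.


LHS = 27/4, RHS = 27/4. Yes, v = u' weakly.

u(x) = -x - 2, classical derivative u'(x) = -1.
φ(x) = x²(3−x), so φ'(x) = 3*x*(2 - x).
Note φ(0) = φ(3) = 0, so the boundary term u·φ vanishes.
LHS = ∫_0^3 u(x) φ'(x) dx = ∫_0^3 (3*x^3 - 12*x) dx. Term by term:
  ∫_0^3 3*x^3 dx = 243/4;  ∫_0^3 -12*x dx = -54.
Sum: 243/4 − 54 = 27/4.
So LHS = 27/4.
∫_0^3 v(x) φ(x) dx = ∫_0^3 (x^3 - 3*x^2) dx. Term by term:
  ∫_0^3 x^3 dx = 81/4;  ∫_0^3 -3*x^2 dx = -27.
Sum: 81/4 − 27 = -27/4.
So RHS = -∫_0^3 v(x) φ(x) dx = 27/4.
LHS = RHS, so the identity holds for this test φ.
Moreover u is smooth here and v(x) = u'(x) = -1 pointwise, so the identity holds for every test function. Hence v is the weak derivative of u.


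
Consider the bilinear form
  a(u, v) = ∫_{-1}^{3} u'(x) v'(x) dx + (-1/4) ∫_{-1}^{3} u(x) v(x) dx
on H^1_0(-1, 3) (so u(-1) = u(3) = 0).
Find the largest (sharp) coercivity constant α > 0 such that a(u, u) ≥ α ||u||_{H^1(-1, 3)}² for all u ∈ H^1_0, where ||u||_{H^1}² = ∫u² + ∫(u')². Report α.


α = (-4 + π^2)/(π^2 + 16)

Coercivity of a(·,·) on H^1_0(-1, 3) means a(u, u) ≥ α ||u||_{H^1}² for every u ∈ H^1_0.
The interval has length L = 4, and Poincaré/coercivity depend only on L. Here a(u, u) = ∫(u')² + (-1/4)·∫u².
Here c = -1/4 < 0 with |c| < (π/L)² = π^2/16, so coercivity still holds. The condition a(u,u) ≥ α||u||_{H^1}² reads (1−α)∫(u')² ≥ (α−c)∫u². Any admissible α is ≤ 1 (rapidly oscillating u have ∫u²/∫(u')² → 0), and α = 1 would force 0 ≥ (1−c)∫u², impossible since c < 1; so 1−α > 0. By the sharp Poincaré inequality on H^1_0 of an interval of length L, ∫(u')² ≥ (π/L)²∫u² with equality for the first sine mode sin(π(x−x₀)/L) (x₀ the left endpoint), so the inequality holds for all u iff (1−α)(π/L)² ≥ α − c, i.e. α ≤ ((π/L)² + c)/((π/L)² + 1) = (1 + c(L/π)²)/(1 + (L/π)²). (Direct route, valid since c ≤ 0: Poincaré gives c∫u² ≥ c(L/π)²∫(u')², so a(u,u) ≥ (1 + c(L/π)²)∫(u')², while ||u||_{H^1}² ≤ (1 + (L/π)²)∫(u')²; dividing yields the same α.) With (π/L)² = π^2/16 and c = -1/4, the largest admissible constant is α = ((π/L)² + c)/((π/L)² + 1).
Simplifying, α = (-4 + π^2)/(π^2 + 16).


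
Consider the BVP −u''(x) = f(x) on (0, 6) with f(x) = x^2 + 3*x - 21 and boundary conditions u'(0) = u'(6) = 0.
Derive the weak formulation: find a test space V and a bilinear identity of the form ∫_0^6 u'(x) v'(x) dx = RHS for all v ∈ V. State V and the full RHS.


V = H^1(0, 6) (no boundary constraint on v; u is determined up to an additive constant); weak form: ∫_0^6 u'v' dx = ∫_0^6 (x^2 + 3*x - 21) v dx for all v ∈ V.

Multiply both sides by a test function v and integrate from 0 to 6:
  ∫_0^6 −u''(x) v(x) dx = ∫_0^6 f(x) v(x) dx.
Integrate the LHS by parts once:
  ∫_0^6 −u'' v dx = −[u'(x) v(x)]_0^6 + ∫_0^6 u'(x) v'(x) dx.
Thus ∫_0^6 u'(x) v'(x) dx = ∫_0^6 f(x) v(x) dx + [u'(x) v(x)]_0^6.
Choose V so that boundary terms are either known or forced to vanish.
u has homogeneous Neumann: u'(0) = u'(6) = 0. So [u' v]_0^6 = 0·v(6) − 0·v(0) = 0 for any v; take V = H^1(0, 6).
Weak formulation: find u (satisfying any essential BC) such that ∫_0^6 u'(x) v'(x) dx = ∫_0^6 f v dx for all v ∈ V (homogeneous Neumann, so boundary terms vanish).
Substituting f(x) = x^2 + 3*x - 21, the right-hand side is ∫_0^6 (x^2 + 3*x - 21) v dx.
Compatibility check (pure Neumann): taking v ≡ 1 ∈ V gives 0 = ∫_0^6 f dx + (0) − (0), i.e. ∫_0^6 f dx must equal u'(0) − u'(6) = 0. Indeed ∫_0^6 (x^2 + 3*x - 21) dx = 0, so the data are compatible. The solution is then unique only up to an additive constant (fix it e.g. by requiring ∫_0^6 u dx = 0).


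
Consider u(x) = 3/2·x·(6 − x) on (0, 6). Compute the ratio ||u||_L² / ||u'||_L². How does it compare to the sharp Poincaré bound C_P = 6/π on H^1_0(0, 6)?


||u||_L² / ||u'||_L² = 3*sqrt(10)/5 < C_P = 6/π.

u(x) = 3/2·x·(6 − x), so u'(x) = 9 - 3*x.
u(x) = 3/2·x·(6 − x) vanishes at x = 0 and x = 6, so u ∈ H^1_0(0, 6). Differentiate via the product rule and integrate the resulting polynomials term by term.
  ∫_0^6 u² dx = ∫_0^6 (9*x^4/4 - 27*x^3 + 81*x^2) dx. Term by term:
    ∫_0^6 9*x^4/4 dx = 17496/5;  ∫_0^6 -27*x^3 dx = -8748;  ∫_0^6 81*x^2 dx = 5832.
  Sum: 17496/5 − 8748 + 5832 = 2916/5.
  ∫_0^6 (u')² dx = ∫_0^6 (9*x^2 - 54*x + 81) dx. Term by term:
    ∫_0^6 9*x^2 dx = 648;  ∫_0^6 -54*x dx = -972;  ∫_0^6 81 dx = 486.
  Sum: 648 − 972 + 486 = 162.
∫_0^6 u² dx = 2916/5, so ||u||_L² = 54*sqrt(5)/5.
∫_0^6 (u')² dx = 162, so ||u'||_L² = 9*sqrt(2).
Ratio ||u||_L² / ||u'||_L² = 3*sqrt(10)/5.
Sharp Poincaré constant on H^1_0(0, 6) is C_P = L/π = 6/π, achieved by sin(π/6·x).
A polynomial bump cannot attain the sharp Poincaré constant (only the first sine eigenfunction does), so the ratio is strictly less than C_P, consistent with ||u||_L² ≤ C_P ||u'||_L².


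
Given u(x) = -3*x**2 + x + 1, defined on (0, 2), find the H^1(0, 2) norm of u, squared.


||u||_{H^1}^2 = 1504/15

The H^1 norm (squared) on an interval (0, L) is
  ||u||_{H^1}^2 = ∫_0^L u(x)^2 dx + ∫_0^L u'(x)^2 dx.
Compute u'(x) = 1 - 6*x.
Then u(x)^2 = 9*x**4 - 6*x**3 - 5*x**2 + 2*x + 1 and u'(x)^2 = 36*x**2 - 12*x + 1.
Integrate each monomial from 0 to 2 using ∫_0^2 c·x^n dx = c·2^(n+1)/(n+1):
  ∫_0^2 u(x)^2 dx = ∫_0^2 (9*x^4 - 6*x^3 - 5*x^2 + 2*x + 1) dx. Term by term:
    ∫_0^2 9*x^4 dx = 288/5;  ∫_0^2 -6*x^3 dx = -24;  ∫_0^2 -5*x^2 dx = -40/3;
    ∫_0^2 2*x dx = 4;  ∫_0^2 1 dx = 2.
  Sum: 288/5 − 24 − 40/3 + 4 + 2 = 394/15.
  ∫_0^2 u'(x)^2 dx = ∫_0^2 (36*x^2 - 12*x + 1) dx. Term by term:
    ∫_0^2 36*x^2 dx = 96;  ∫_0^2 -12*x dx = -24;  ∫_0^2 1 dx = 2.
  Sum: 96 − 24 + 2 = 74.
Adding: ||u||_{H^1}^2 = 394/15 + 74 = 1504/15.


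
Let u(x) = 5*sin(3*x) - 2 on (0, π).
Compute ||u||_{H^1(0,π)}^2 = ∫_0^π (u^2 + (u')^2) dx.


||u||_{H^1(0,π)}^2 = -40/3 + 129*π

u'(x) = 15*cos(3*x).
Expand u² and (u')² and integrate term by term on (0, π), using: for integers n ≥ 1, ∫_0^π sin²(nx) dx = ∫_0^π cos²(nx) dx = π/2; for n ≠ n', ∫_0^π sin(nx)sin(n'x) dx = ∫_0^π cos(nx)cos(n'x) dx = 0; and by product-to-sum, ∫_0^π sin(nx)cos(n'x) dx = ½∫_0^π [sin((n+n')x) + sin((n−n')x)] dx, which is 0 when n+n' is even and 2n/(n²−n'²) when n+n' is odd (it need not vanish on (0, π)). For the constant mode: ∫_0^π 1 dx = π, ∫_0^π cos(nx) dx = 0, ∫_0^π sin(nx) dx = (1−(−1)^n)/n.
  u² squared terms: (-2)²·∫1 dx = 4·π = 4*π;  (5)²·∫sin(3x)² dx = 25·π/2 = 25*π/2.
  u² cross terms: 2·(-2)·(5)·∫1·sin(3x) dx = -20·(2/3) = -40/3.
  So ∫_0^π u² dx = 4*π + 25*π/2 − 40/3 = -40/3 + 33*π/2.
  (u')² squared terms: (15)²·∫cos(3x)² dx = 225·π/2 = 225*π/2.
  So ∫_0^π (u')² dx = 225*π/2.
||u||_{H^1}^2 = (-40/3 + 33*π/2) + (225*π/2) = -40/3 + 129*π.


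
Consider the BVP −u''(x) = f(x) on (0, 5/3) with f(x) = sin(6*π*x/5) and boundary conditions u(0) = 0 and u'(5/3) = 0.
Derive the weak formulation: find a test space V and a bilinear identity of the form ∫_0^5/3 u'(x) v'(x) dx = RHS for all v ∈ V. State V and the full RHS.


V = {v ∈ H^1(0, 5/3) : v(0) = 0} (test functions vanish at x = 0 where u is specified); weak form: ∫_0^5/3 u'v' dx = ∫_0^5/3 (sin(6*π*x/5)) v dx for all v ∈ V.

Multiply both sides by a test function v and integrate from 0 to 5/3:
  ∫_0^5/3 −u''(x) v(x) dx = ∫_0^5/3 f(x) v(x) dx.
Integrate the LHS by parts once:
  ∫_0^5/3 −u'' v dx = −[u'(x) v(x)]_0^5/3 + ∫_0^5/3 u'(x) v'(x) dx.
Thus ∫_0^5/3 u'(x) v'(x) dx = ∫_0^5/3 f(x) v(x) dx + [u'(x) v(x)]_0^5/3.
Choose V so that boundary terms are either known or forced to vanish.
Mixed BC: u(0) = 0 (Dirichlet) and u'(5/3) = 0 (Neumann). Define V = {v ∈ H^1(0, 5/3) : v(0) = 0}. Then [u' v]_0^5/3 = u'(5/3)·v(5/3) − u'(0)·0 = 0.
Weak formulation: find u (satisfying any essential BC) such that ∫_0^5/3 u'(x) v'(x) dx = ∫_0^5/3 f v dx for all v ∈ V (Dirichlet at 0 absorbed into V; the Neumann datum at x = 5/3 is zero, so no boundary term remains).
Substituting f(x) = sin(6*π*x/5), the right-hand side is ∫_0^5/3 (sin(6*π*x/5)) v dx.


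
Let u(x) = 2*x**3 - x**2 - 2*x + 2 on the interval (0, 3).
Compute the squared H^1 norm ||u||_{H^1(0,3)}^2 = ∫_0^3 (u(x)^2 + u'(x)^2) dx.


||u||_{H^1}^2 = 62094/35

The H^1 norm (squared) on an interval (0, L) is
  ||u||_{H^1}^2 = ∫_0^L u(x)^2 dx + ∫_0^L u'(x)^2 dx.
Compute u'(x) = 6*x**2 - 2*x - 2.
Then u(x)^2 = 4*x**6 - 4*x**5 - 7*x**4 + 12*x**3 - 8*x + 4 and u'(x)^2 = 36*x**4 - 24*x**3 - 20*x**2 + 8*x + 4.
Integrate each monomial from 0 to 3 using ∫_0^3 c·x^n dx = c·3^(n+1)/(n+1):
  ∫_0^3 u(x)^2 dx = ∫_0^3 (4*x^6 - 4*x^5 - 7*x^4 + 12*x^3 - 8*x + 4) dx. Term by term:
    ∫_0^3 4*x^6 dx = 8748/7;  ∫_0^3 -4*x^5 dx = -486;  ∫_0^3 -7*x^4 dx = -1701/5;
    ∫_0^3 12*x^3 dx = 243;  ∫_0^3 -8*x dx = -36;  ∫_0^3 4 dx = 12.
  Sum: 8748/7 − 486 − 1701/5 + 243 − 36 + 12 = 22488/35.
  ∫_0^3 u'(x)^2 dx = ∫_0^3 (36*x^4 - 24*x^3 - 20*x^2 + 8*x + 4) dx. Term by term:
    ∫_0^3 36*x^4 dx = 8748/5;  ∫_0^3 -24*x^3 dx = -486;  ∫_0^3 -20*x^2 dx = -180;
    ∫_0^3 8*x dx = 36;  ∫_0^3 4 dx = 12.
  Sum: 8748/5 − 486 − 180 + 36 + 12 = 5658/5.
Adding: ||u||_{H^1}^2 = 22488/35 + 5658/5 = 62094/35.


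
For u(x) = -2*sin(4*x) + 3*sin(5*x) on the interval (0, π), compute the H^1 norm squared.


||u||_{H^1(0,π)}^2 = 151*π

u'(x) = -8*cos(4*x) + 15*cos(5*x).
Expand u² and (u')² and integrate term by term on (0, π), using: for integers n ≥ 1, ∫_0^π sin²(nx) dx = ∫_0^π cos²(nx) dx = π/2; for n ≠ n', ∫_0^π sin(nx)sin(n'x) dx = ∫_0^π cos(nx)cos(n'x) dx = 0; and by product-to-sum, ∫_0^π sin(nx)cos(n'x) dx = ½∫_0^π [sin((n+n')x) + sin((n−n')x)] dx, which is 0 when n+n' is even and 2n/(n²−n'²) when n+n' is odd (it need not vanish on (0, π)).
  u² squared terms: (-2)²·∫sin(4x)² dx = 4·π/2 = 2*π;  (3)²·∫sin(5x)² dx = 9·π/2 = 9*π/2.
  u² cross terms: 2·(-2)·(3)·∫sin(4x)·sin(5x) dx = -12·(0) = 0.
  So ∫_0^π u² dx = 2*π + 9*π/2 + 0 = 13*π/2.
  (u')² squared terms: (-8)²·∫cos(4x)² dx = 64·π/2 = 32*π;  (15)²·∫cos(5x)² dx = 225·π/2 = 225*π/2.
  (u')² cross terms: 2·(-8)·(15)·∫cos(4x)·cos(5x) dx = -240·(0) = 0.
  So ∫_0^π (u')² dx = 32*π + 225*π/2 + 0 = 289*π/2.
||u||_{H^1}^2 = (13*π/2) + (289*π/2) = 151*π.


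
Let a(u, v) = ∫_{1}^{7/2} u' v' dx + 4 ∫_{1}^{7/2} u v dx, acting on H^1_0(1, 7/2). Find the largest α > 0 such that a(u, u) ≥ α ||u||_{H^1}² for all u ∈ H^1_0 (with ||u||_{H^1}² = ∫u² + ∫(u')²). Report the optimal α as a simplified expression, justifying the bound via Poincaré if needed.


α = 1

Coercivity of a(·,·) on H^1_0(1, 7/2) means a(u, u) ≥ α ||u||_{H^1}² for every u ∈ H^1_0.
The interval has length L = 5/2, and Poincaré/coercivity depend only on L. Here a(u, u) = ∫(u')² + (4)·∫u².
Here c = 4 ≥ 1, so a(u,u) = ∫(u')² + c∫u² ≥ ∫(u')² + ∫u² = ||u||_{H^1}², i.e. α = 1 works. No larger α is possible: a(u,u) ≥ α||u||_{H^1}² means (1−α)∫(u')² ≥ (α−c)∫u², and for the modes u_n = sin(nπ(x−x₀)/L) (x₀ the left endpoint) one has ∫u_n²/∫(u_n')² = (L/(nπ))² → 0, so a(u_n,u_n)/||u_n||_{H^1}² → 1. Hence the optimal constant is α = 1.
Therefore α = 1.


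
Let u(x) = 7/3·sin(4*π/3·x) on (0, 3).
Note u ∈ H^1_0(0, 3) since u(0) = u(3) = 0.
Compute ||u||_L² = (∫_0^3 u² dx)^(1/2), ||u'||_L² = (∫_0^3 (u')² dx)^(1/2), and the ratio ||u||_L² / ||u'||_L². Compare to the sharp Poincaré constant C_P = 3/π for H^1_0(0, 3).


||u||_L² / ||u'||_L² = 3/(4*π) < C_P = 3/π.

u(x) = 7/3·sin(4*π/3·x), so u'(x) = 28*π*cos(4*π*x/3)/9.
Writing u(x) = A·sin(kπx/L) with A = 7/3 and k = 4, use ∫_0^L sin²(kπx/L) dx = L/2 and ∫_0^L cos²(kπx/L) dx = L/2.
u² = 49/9·sin²(4*π/3·x) and (u')² = 784*π^2/81·cos²(4*π/3·x), and each of sin², cos² integrates to L/2 = 3/2 over (0, 3).
∫_0^3 u² dx = 49/6, so ||u||_L² = 7*sqrt(6)/6.
∫_0^3 (u')² dx = 392*π^2/27, so ||u'||_L² = 14*sqrt(6)*π/9.
Ratio ||u||_L² / ||u'||_L² = 3/(4*π).
Sharp Poincaré constant on H^1_0(0, 3) is C_P = L/π = 3/π, achieved by sin(π/3·x).
This is the k = 4 harmonic; the ratio L/(kπ) is strictly less than C_P = L/π, consistent with the sharp inequality ||u||_L² ≤ C_P ||u'||_L².


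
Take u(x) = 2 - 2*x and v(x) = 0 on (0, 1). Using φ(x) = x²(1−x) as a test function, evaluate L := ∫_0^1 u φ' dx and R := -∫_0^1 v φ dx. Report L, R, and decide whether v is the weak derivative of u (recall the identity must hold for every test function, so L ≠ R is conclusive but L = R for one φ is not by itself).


LHS = 1/6, RHS = 0. No, v is not the weak derivative of u.

u(x) = 2 - 2*x, classical derivative u'(x) = -2.
φ(x) = x²(1−x), so φ'(x) = x*(2 - 3*x).
Note φ(0) = φ(1) = 0, so the boundary term u·φ vanishes.
LHS = ∫_0^1 u(x) φ'(x) dx = ∫_0^1 (6*x^3 - 10*x^2 + 4*x) dx. Term by term:
  ∫_0^1 6*x^3 dx = 3/2;  ∫_0^1 -10*x^2 dx = -10/3;  ∫_0^1 4*x dx = 2.
Sum: 3/2 − 10/3 + 2 = 1/6.
So LHS = 1/6.
∫_0^1 v(x) φ(x) dx = ∫_0^1 (0) dx. Term by term:
  ∫_0^1 0 dx = 0.
So RHS = -∫_0^1 v(x) φ(x) dx = 0.
LHS − RHS = 1/6 ≠ 0, so the identity fails.
(For a valid weak derivative the identity must hold for EVERY test function, in particular this one. The failure shows v is NOT the weak derivative of u.)
Correct weak derivative would be u'(x) = -2.


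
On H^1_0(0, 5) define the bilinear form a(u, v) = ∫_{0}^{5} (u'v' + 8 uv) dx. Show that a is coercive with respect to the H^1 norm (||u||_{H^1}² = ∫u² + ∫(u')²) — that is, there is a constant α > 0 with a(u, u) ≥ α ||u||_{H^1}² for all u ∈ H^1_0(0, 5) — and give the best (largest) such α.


α = 1

Coercivity of a(·,·) on H^1_0(0, 5) means a(u, u) ≥ α ||u||_{H^1}² for every u ∈ H^1_0.
The interval has length L = 5, and Poincaré/coercivity depend only on L. Here a(u, u) = ∫(u')² + (8)·∫u².
Here c = 8 ≥ 1, so a(u,u) = ∫(u')² + c∫u² ≥ ∫(u')² + ∫u² = ||u||_{H^1}², i.e. α = 1 works. No larger α is possible: a(u,u) ≥ α||u||_{H^1}² means (1−α)∫(u')² ≥ (α−c)∫u², and for the modes u_n = sin(nπ(x−x₀)/L) (x₀ the left endpoint) one has ∫u_n²/∫(u_n')² = (L/(nπ))² → 0, so a(u_n,u_n)/||u_n||_{H^1}² → 1. Hence the optimal constant is α = 1.
Therefore α = 1.


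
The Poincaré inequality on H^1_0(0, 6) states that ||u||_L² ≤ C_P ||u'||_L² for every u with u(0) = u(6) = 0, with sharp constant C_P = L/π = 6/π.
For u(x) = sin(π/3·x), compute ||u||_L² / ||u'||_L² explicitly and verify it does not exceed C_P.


||u||_L² / ||u'||_L² = 3/π < C_P = 6/π.

u(x) = sin(π/3·x), so u'(x) = π*cos(π*x/3)/3.
Writing u(x) = A·sin(kπx/L) with A = 1 and k = 2, use ∫_0^L sin²(kπx/L) dx = L/2 and ∫_0^L cos²(kπx/L) dx = L/2.
u² = 1·sin²(π/3·x) and (u')² = π^2/9·cos²(π/3·x), and each of sin², cos² integrates to L/2 = 3 over (0, 6).
∫_0^6 u² dx = 3, so ||u||_L² = sqrt(3).
∫_0^6 (u')² dx = π^2/3, so ||u'||_L² = sqrt(3)*π/3.
Ratio ||u||_L² / ||u'||_L² = 3/π.
Sharp Poincaré constant on H^1_0(0, 6) is C_P = L/π = 6/π, achieved by sin(π/6·x).
This is the k = 2 harmonic; the ratio L/(kπ) is strictly less than C_P = L/π, consistent with the sharp inequality ||u||_L² ≤ C_P ||u'||_L².


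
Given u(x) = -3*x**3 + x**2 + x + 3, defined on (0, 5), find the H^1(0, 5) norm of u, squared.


||u||_{H^1}^2 = 2605675/21

The H^1 norm (squared) on an interval (0, L) is
  ||u||_{H^1}^2 = ∫_0^L u(x)^2 dx + ∫_0^L u'(x)^2 dx.
Compute u'(x) = -9*x**2 + 2*x + 1.
Then u(x)^2 = 9*x**6 - 6*x**5 - 5*x**4 - 16*x**3 + 7*x**2 + 6*x + 9 and u'(x)^2 = 81*x**4 - 36*x**3 - 14*x**2 + 4*x + 1.
Integrate each monomial from 0 to 5 using ∫_0^5 c·x^n dx = c·5^(n+1)/(n+1):
  ∫_0^5 u(x)^2 dx = ∫_0^5 (9*x^6 - 6*x^5 - 5*x^4 - 16*x^3 + 7*x^2 + 6*x + 9) dx. Term by term:
    ∫_0^5 9*x^6 dx = 703125/7;  ∫_0^5 -6*x^5 dx = -15625;  ∫_0^5 -5*x^4 dx = -3125;
    ∫_0^5 -16*x^3 dx = -2500;  ∫_0^5 7*x^2 dx = 875/3;  ∫_0^5 6*x dx = 75;
    ∫_0^5 9 dx = 45.
  Sum: 703125/7 − 15625 − 3125 − 2500 + 875/3 + 75 + 45 = 1671770/21.
  ∫_0^5 u'(x)^2 dx = ∫_0^5 (81*x^4 - 36*x^3 - 14*x^2 + 4*x + 1) dx. Term by term:
    ∫_0^5 81*x^4 dx = 50625;  ∫_0^5 -36*x^3 dx = -5625;  ∫_0^5 -14*x^2 dx = -1750/3;
    ∫_0^5 4*x dx = 50;  ∫_0^5 1 dx = 5.
  Sum: 50625 − 5625 − 1750/3 + 50 + 5 = 133415/3.
Adding: ||u||_{H^1}^2 = 1671770/21 + 133415/3 = 2605675/21.


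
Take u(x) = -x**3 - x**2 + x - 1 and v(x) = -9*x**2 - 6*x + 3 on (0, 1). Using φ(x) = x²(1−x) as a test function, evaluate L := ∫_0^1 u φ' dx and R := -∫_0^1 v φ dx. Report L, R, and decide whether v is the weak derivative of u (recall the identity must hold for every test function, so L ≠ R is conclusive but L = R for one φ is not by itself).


LHS = 7/60, RHS = 7/20. No, v is not the weak derivative of u.

u(x) = -x**3 - x**2 + x - 1, classical derivative u'(x) = -3*x**2 - 2*x + 1.
φ(x) = x²(1−x), so φ'(x) = x*(2 - 3*x).
Note φ(0) = φ(1) = 0, so the boundary term u·φ vanishes.
LHS = ∫_0^1 u(x) φ'(x) dx = ∫_0^1 (3*x^5 + x^4 - 5*x^3 + 5*x^2 - 2*x) dx. Term by term:
  ∫_0^1 3*x^5 dx = 1/2;  ∫_0^1 x^4 dx = 1/5;  ∫_0^1 -5*x^3 dx = -5/4;
  ∫_0^1 5*x^2 dx = 5/3;  ∫_0^1 -2*x dx = -1.
Sum: 1/2 + 1/5 − 5/4 + 5/3 − 1 = 7/60.
So LHS = 7/60.
∫_0^1 v(x) φ(x) dx = ∫_0^1 (9*x^5 - 3*x^4 - 9*x^3 + 3*x^2) dx. Term by term:
  ∫_0^1 9*x^5 dx = 3/2;  ∫_0^1 -3*x^4 dx = -3/5;  ∫_0^1 -9*x^3 dx = -9/4;
  ∫_0^1 3*x^2 dx = 1.
Sum: 3/2 − 3/5 − 9/4 + 1 = -7/20.
So RHS = -∫_0^1 v(x) φ(x) dx = 7/20.
LHS − RHS = -7/30 ≠ 0, so the identity fails.
(For a valid weak derivative the identity must hold for EVERY test function, in particular this one. The failure shows v is NOT the weak derivative of u.)
Correct weak derivative would be u'(x) = -3*x**2 - 2*x + 1.


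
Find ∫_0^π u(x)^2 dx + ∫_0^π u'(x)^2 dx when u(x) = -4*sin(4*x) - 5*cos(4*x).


||u||_{H^1(0,π)}^2 = 697*π/2

u'(x) = 20*sin(4*x) - 16*cos(4*x).
Expand u² and (u')² and integrate term by term on (0, π), using: for integers n ≥ 1, ∫_0^π sin²(nx) dx = ∫_0^π cos²(nx) dx = π/2; for n ≠ n', ∫_0^π sin(nx)sin(n'x) dx = ∫_0^π cos(nx)cos(n'x) dx = 0; and by product-to-sum, ∫_0^π sin(nx)cos(n'x) dx = ½∫_0^π [sin((n+n')x) + sin((n−n')x)] dx, which is 0 when n+n' is even and 2n/(n²−n'²) when n+n' is odd (it need not vanish on (0, π)).
  u² squared terms: (-5)²·∫cos(4x)² dx = 25·π/2 = 25*π/2;  (-4)²·∫sin(4x)² dx = 16·π/2 = 8*π.
  u² cross terms: 2·(-5)·(-4)·∫cos(4x)·sin(4x) dx = 40·(0) = 0.
  So ∫_0^π u² dx = 25*π/2 + 8*π + 0 = 41*π/2.
  (u')² squared terms: (-16)²·∫cos(4x)² dx = 256·π/2 = 128*π;  (20)²·∫sin(4x)² dx = 400·π/2 = 200*π.
  (u')² cross terms: 2·(-16)·(20)·∫cos(4x)·sin(4x) dx = -640·(0) = 0.
  So ∫_0^π (u')² dx = 128*π + 200*π + 0 = 328*π.
||u||_{H^1}^2 = (41*π/2) + (328*π) = 697*π/2.


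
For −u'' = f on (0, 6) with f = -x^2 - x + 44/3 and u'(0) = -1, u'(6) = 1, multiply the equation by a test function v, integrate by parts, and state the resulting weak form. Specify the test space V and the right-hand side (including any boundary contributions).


V = H^1(0, 6) (v unrestricted at boundary; u is determined up to an additive constant); weak form: ∫_0^6 u'v' dx = ∫_0^6 (-x^2 - x + 44/3) v dx + v(6) + v(0) for all v ∈ V.

Multiply both sides by a test function v and integrate from 0 to 6:
  ∫_0^6 −u''(x) v(x) dx = ∫_0^6 f(x) v(x) dx.
Integrate the LHS by parts once:
  ∫_0^6 −u'' v dx = −[u'(x) v(x)]_0^6 + ∫_0^6 u'(x) v'(x) dx.
Thus ∫_0^6 u'(x) v'(x) dx = ∫_0^6 f(x) v(x) dx + [u'(x) v(x)]_0^6.
Choose V so that boundary terms are either known or forced to vanish.
u has inhomogeneous Neumann u'(0) = -1, u'(6) = 1. [u' v]_0^6 = (1)·v(6) − (-1)·v(0) = v(6) + v(0). Take V = H^1(0, 6); boundary term becomes part of RHS.
Weak formulation: find u (satisfying any essential BC) such that ∫_0^6 u'(x) v'(x) dx = ∫_0^6 f v dx + v(6) + v(0) for all v ∈ V (Neumann data are natural BCs: they enter the RHS as boundary terms).
Substituting f(x) = -x^2 - x + 44/3, the right-hand side is ∫_0^6 (-x^2 - x + 44/3) v dx + v(6) + v(0).
Compatibility check (pure Neumann): taking v ≡ 1 ∈ V gives 0 = ∫_0^6 f dx + (1) − (-1), i.e. ∫_0^6 f dx must equal u'(0) − u'(6) = -2. Indeed ∫_0^6 (-x^2 - x + 44/3) dx = -2, so the data are compatible. The solution is then unique only up to an additive constant (fix it e.g. by requiring ∫_0^6 u dx = 0).


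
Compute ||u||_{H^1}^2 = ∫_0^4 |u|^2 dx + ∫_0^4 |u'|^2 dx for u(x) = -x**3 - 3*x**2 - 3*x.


||u||_{H^1}^2 = 576652/35

The H^1 norm (squared) on an interval (0, L) is
  ||u||_{H^1}^2 = ∫_0^L u(x)^2 dx + ∫_0^L u'(x)^2 dx.
Compute u'(x) = -3*x**2 - 6*x - 3.
Then u(x)^2 = x**6 + 6*x**5 + 15*x**4 + 18*x**3 + 9*x**2 and u'(x)^2 = 9*x**4 + 36*x**3 + 54*x**2 + 36*x + 9.
Integrate each monomial from 0 to 4 using ∫_0^4 c·x^n dx = c·4^(n+1)/(n+1):
  ∫_0^4 u(x)^2 dx = ∫_0^4 (x^6 + 6*x^5 + 15*x^4 + 18*x^3 + 9*x^2) dx. Term by term:
    ∫_0^4 x^6 dx = 16384/7;  ∫_0^4 6*x^5 dx = 4096;  ∫_0^4 15*x^4 dx = 3072;
    ∫_0^4 18*x^3 dx = 1152;  ∫_0^4 9*x^2 dx = 192.
  Sum: 16384/7 + 4096 + 3072 + 1152 + 192 = 75968/7.
  ∫_0^4 u'(x)^2 dx = ∫_0^4 (9*x^4 + 36*x^3 + 54*x^2 + 36*x + 9) dx. Term by term:
    ∫_0^4 9*x^4 dx = 9216/5;  ∫_0^4 36*x^3 dx = 2304;  ∫_0^4 54*x^2 dx = 1152;
    ∫_0^4 36*x dx = 288;  ∫_0^4 9 dx = 36.
  Sum: 9216/5 + 2304 + 1152 + 288 + 36 = 28116/5.
Adding: ||u||_{H^1}^2 = 75968/7 + 28116/5 = 576652/35.


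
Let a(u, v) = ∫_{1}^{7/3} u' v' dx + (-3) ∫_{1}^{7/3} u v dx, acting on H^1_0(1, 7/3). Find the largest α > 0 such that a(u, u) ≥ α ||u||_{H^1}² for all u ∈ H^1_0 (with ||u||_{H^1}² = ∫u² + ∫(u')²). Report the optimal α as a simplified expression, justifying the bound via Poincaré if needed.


α = 3*(-16 + 3*π^2)/(16 + 9*π^2)

Coercivity of a(·,·) on H^1_0(1, 7/3) means a(u, u) ≥ α ||u||_{H^1}² for every u ∈ H^1_0.
The interval has length L = 4/3, and Poincaré/coercivity depend only on L. Here a(u, u) = ∫(u')² + (-3)·∫u².
Here c = -3 < 0 with |c| < (π/L)² = 9*π^2/16, so coercivity still holds. The condition a(u,u) ≥ α||u||_{H^1}² reads (1−α)∫(u')² ≥ (α−c)∫u². Any admissible α is ≤ 1 (rapidly oscillating u have ∫u²/∫(u')² → 0), and α = 1 would force 0 ≥ (1−c)∫u², impossible since c < 1; so 1−α > 0. By the sharp Poincaré inequality on H^1_0 of an interval of length L, ∫(u')² ≥ (π/L)²∫u² with equality for the first sine mode sin(π(x−x₀)/L) (x₀ the left endpoint), so the inequality holds for all u iff (1−α)(π/L)² ≥ α − c, i.e. α ≤ ((π/L)² + c)/((π/L)² + 1) = (1 + c(L/π)²)/(1 + (L/π)²). (Direct route, valid since c ≤ 0: Poincaré gives c∫u² ≥ c(L/π)²∫(u')², so a(u,u) ≥ (1 + c(L/π)²)∫(u')², while ||u||_{H^1}² ≤ (1 + (L/π)²)∫(u')²; dividing yields the same α.) With (π/L)² = 9*π^2/16 and c = -3, the largest admissible constant is α = ((π/L)² + c)/((π/L)² + 1).
Simplifying, α = 3*(-16 + 3*π^2)/(16 + 9*π^2).


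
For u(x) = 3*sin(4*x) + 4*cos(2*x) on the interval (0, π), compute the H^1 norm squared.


||u||_{H^1(0,π)}^2 = 233*π/2

u'(x) = -8*sin(2*x) + 12*cos(4*x).
Expand u² and (u')² and integrate term by term on (0, π), using: for integers n ≥ 1, ∫_0^π sin²(nx) dx = ∫_0^π cos²(nx) dx = π/2; for n ≠ n', ∫_0^π sin(nx)sin(n'x) dx = ∫_0^π cos(nx)cos(n'x) dx = 0; and by product-to-sum, ∫_0^π sin(nx)cos(n'x) dx = ½∫_0^π [sin((n+n')x) + sin((n−n')x)] dx, which is 0 when n+n' is even and 2n/(n²−n'²) when n+n' is odd (it need not vanish on (0, π)).
  u² squared terms: (3)²·∫sin(4x)² dx = 9·π/2 = 9*π/2;  (4)²·∫cos(2x)² dx = 16·π/2 = 8*π.
  u² cross terms: 2·(3)·(4)·∫sin(4x)·cos(2x) dx = 24·(0) = 0.
  So ∫_0^π u² dx = 9*π/2 + 8*π + 0 = 25*π/2.
  (u')² squared terms: (-8)²·∫sin(2x)² dx = 64·π/2 = 32*π;  (12)²·∫cos(4x)² dx = 144·π/2 = 72*π.
  (u')² cross terms: 2·(-8)·(12)·∫sin(2x)·cos(4x) dx = -192·(0) = 0.
  So ∫_0^π (u')² dx = 32*π + 72*π + 0 = 104*π.
||u||_{H^1}^2 = (25*π/2) + (104*π) = 233*π/2.


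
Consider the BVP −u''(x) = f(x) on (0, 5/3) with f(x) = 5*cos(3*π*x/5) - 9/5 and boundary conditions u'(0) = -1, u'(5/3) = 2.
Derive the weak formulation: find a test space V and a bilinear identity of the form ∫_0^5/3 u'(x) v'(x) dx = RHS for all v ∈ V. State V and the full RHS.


V = H^1(0, 5/3) (v unrestricted at boundary; u is determined up to an additive constant); weak form: ∫_0^5/3 u'v' dx = ∫_0^5/3 (5*cos(3*π*x/5) - 9/5) v dx + 2·v(5/3) + v(0) for all v ∈ V.

Multiply both sides by a test function v and integrate from 0 to 5/3:
  ∫_0^5/3 −u''(x) v(x) dx = ∫_0^5/3 f(x) v(x) dx.
Integrate the LHS by parts once:
  ∫_0^5/3 −u'' v dx = −[u'(x) v(x)]_0^5/3 + ∫_0^5/3 u'(x) v'(x) dx.
Thus ∫_0^5/3 u'(x) v'(x) dx = ∫_0^5/3 f(x) v(x) dx + [u'(x) v(x)]_0^5/3.
Choose V so that boundary terms are either known or forced to vanish.
u has inhomogeneous Neumann u'(0) = -1, u'(5/3) = 2. [u' v]_0^5/3 = (2)·v(5/3) − (-1)·v(0) = 2·v(5/3) + v(0). Take V = H^1(0, 5/3); boundary term becomes part of RHS.
Weak formulation: find u (satisfying any essential BC) such that ∫_0^5/3 u'(x) v'(x) dx = ∫_0^5/3 f v dx + 2·v(5/3) + v(0) for all v ∈ V (Neumann data are natural BCs: they enter the RHS as boundary terms).
Substituting f(x) = 5*cos(3*π*x/5) - 9/5, the right-hand side is ∫_0^5/3 (5*cos(3*π*x/5) - 9/5) v dx + 2·v(5/3) + v(0).
Compatibility check (pure Neumann): taking v ≡ 1 ∈ V gives 0 = ∫_0^5/3 f dx + (2) − (-1), i.e. ∫_0^5/3 f dx must equal u'(0) − u'(5/3) = -3. Indeed ∫_0^5/3 (5*cos(3*π*x/5) - 9/5) dx = -3, so the data are compatible. The solution is then unique only up to an additive constant (fix it e.g. by requiring ∫_0^5/3 u dx = 0).


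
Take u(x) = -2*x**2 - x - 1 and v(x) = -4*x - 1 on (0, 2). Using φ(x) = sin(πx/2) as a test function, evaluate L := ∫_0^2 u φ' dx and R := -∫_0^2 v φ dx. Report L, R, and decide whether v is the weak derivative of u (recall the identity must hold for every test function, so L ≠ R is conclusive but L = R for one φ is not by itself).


LHS = 20/π, RHS = 20/π. Yes, v = u' weakly.

u(x) = -2*x**2 - x - 1, classical derivative u'(x) = -4*x - 1.
φ(x) = sin(πx/2), so φ'(x) = π*cos(π*x/2)/2.
Note φ(0) = φ(2) = 0, so the boundary term u·φ vanishes.
LHS = ∫_0^2 u(x) φ'(x) dx = ∫_0^2 (-π*x^2*cos(π*x/2) - π*x*cos(π*x/2)/2 - π*cos(π*x/2)/2) dx. Term by term:
  ∫_0^2 -π*cos(π*x/2)/2 dx = 0;  ∫_0^2 -π*x^2*cos(π*x/2) dx = 16/π;  ∫_0^2 -π*x*cos(π*x/2)/2 dx = 4/π.
Sum: 0 + 16/π + 4/π = 20/π.
So LHS = 20/π.
∫_0^2 v(x) φ(x) dx = ∫_0^2 (-4*x*sin(π*x/2) - sin(π*x/2)) dx. Term by term:
  ∫_0^2 -sin(π*x/2) dx = -4/π;  ∫_0^2 -4*x*sin(π*x/2) dx = -16/π.
Sum: -4/π − 16/π = -20/π.
So RHS = -∫_0^2 v(x) φ(x) dx = 20/π.
LHS = RHS, so the identity holds for this test φ.
Moreover u is smooth here and v(x) = u'(x) = -4*x - 1 pointwise, so the identity holds for every test function. Hence v is the weak derivative of u.


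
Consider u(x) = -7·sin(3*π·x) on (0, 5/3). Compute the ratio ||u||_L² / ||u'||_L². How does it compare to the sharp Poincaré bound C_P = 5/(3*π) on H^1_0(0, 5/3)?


||u||_L² / ||u'||_L² = 1/(3*π) < C_P = 5/(3*π).

u(x) = -7·sin(3*π·x), so u'(x) = -21*π*cos(3*π*x).
Writing u(x) = A·sin(kπx/L) with A = -7 and k = 5, use ∫_0^L sin²(kπx/L) dx = L/2 and ∫_0^L cos²(kπx/L) dx = L/2.
u² = 49·sin²(3*π·x) and (u')² = 441*π^2·cos²(3*π·x), and each of sin², cos² integrates to L/2 = 5/6 over (0, 5/3).
∫_0^5/3 u² dx = 245/6, so ||u||_L² = 7*sqrt(30)/6.
∫_0^5/3 (u')² dx = 735*π^2/2, so ||u'||_L² = 7*sqrt(30)*π/2.
Ratio ||u||_L² / ||u'||_L² = 1/(3*π).
Sharp Poincaré constant on H^1_0(0, 5/3) is C_P = L/π = 5/(3*π), achieved by sin(3*π/5·x).
This is the k = 5 harmonic; the ratio L/(kπ) is strictly less than C_P = L/π, consistent with the sharp inequality ||u||_L² ≤ C_P ||u'||_L².


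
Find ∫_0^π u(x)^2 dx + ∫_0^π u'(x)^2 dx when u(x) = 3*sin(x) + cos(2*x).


||u||_{H^1(0,π)}^2 = -20 + 23*π/2

u'(x) = -2*sin(2*x) + 3*cos(x).
Expand u² and (u')² and integrate term by term on (0, π), using: for integers n ≥ 1, ∫_0^π sin²(nx) dx = ∫_0^π cos²(nx) dx = π/2; for n ≠ n', ∫_0^π sin(nx)sin(n'x) dx = ∫_0^π cos(nx)cos(n'x) dx = 0; and by product-to-sum, ∫_0^π sin(nx)cos(n'x) dx = ½∫_0^π [sin((n+n')x) + sin((n−n')x)] dx, which is 0 when n+n' is even and 2n/(n²−n'²) when n+n' is odd (it need not vanish on (0, π)).
  u² squared terms: (3)²·∫sin(x)² dx = 9·π/2 = 9*π/2;  (1)²·∫cos(2x)² dx = 1·π/2 = π/2.
  u² cross terms: 2·(3)·(1)·∫sin(x)·cos(2x) dx = 6·(-2/3) = -4.
  So ∫_0^π u² dx = 9*π/2 + π/2 − 4 = -4 + 5*π.
  (u')² squared terms: (-2)²·∫sin(2x)² dx = 4·π/2 = 2*π;  (3)²·∫cos(x)² dx = 9·π/2 = 9*π/2.
  (u')² cross terms: 2·(-2)·(3)·∫sin(2x)·cos(x) dx = -12·(4/3) = -16.
  So ∫_0^π (u')² dx = 2*π + 9*π/2 − 16 = -16 + 13*π/2.
||u||_{H^1}^2 = (-4 + 5*π) + (-16 + 13*π/2) = -20 + 23*π/2.


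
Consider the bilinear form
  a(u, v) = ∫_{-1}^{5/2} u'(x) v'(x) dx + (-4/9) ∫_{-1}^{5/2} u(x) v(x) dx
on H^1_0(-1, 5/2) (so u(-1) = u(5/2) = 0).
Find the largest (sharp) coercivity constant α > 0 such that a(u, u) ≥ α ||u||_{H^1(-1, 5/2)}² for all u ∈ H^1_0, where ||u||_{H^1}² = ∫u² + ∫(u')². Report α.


α = 4*(-49 + 9*π^2)/(9*(4*π^2 + 49))

Coercivity of a(·,·) on H^1_0(-1, 5/2) means a(u, u) ≥ α ||u||_{H^1}² for every u ∈ H^1_0.
The interval has length L = 7/2, and Poincaré/coercivity depend only on L. Here a(u, u) = ∫(u')² + (-4/9)·∫u².
Here c = -4/9 < 0 with |c| < (π/L)² = 4*π^2/49, so coercivity still holds. The condition a(u,u) ≥ α||u||_{H^1}² reads (1−α)∫(u')² ≥ (α−c)∫u². Any admissible α is ≤ 1 (rapidly oscillating u have ∫u²/∫(u')² → 0), and α = 1 would force 0 ≥ (1−c)∫u², impossible since c < 1; so 1−α > 0. By the sharp Poincaré inequality on H^1_0 of an interval of length L, ∫(u')² ≥ (π/L)²∫u² with equality for the first sine mode sin(π(x−x₀)/L) (x₀ the left endpoint), so the inequality holds for all u iff (1−α)(π/L)² ≥ α − c, i.e. α ≤ ((π/L)² + c)/((π/L)² + 1) = (1 + c(L/π)²)/(1 + (L/π)²). (Direct route, valid since c ≤ 0: Poincaré gives c∫u² ≥ c(L/π)²∫(u')², so a(u,u) ≥ (1 + c(L/π)²)∫(u')², while ||u||_{H^1}² ≤ (1 + (L/π)²)∫(u')²; dividing yields the same α.) With (π/L)² = 4*π^2/49 and c = -4/9, the largest admissible constant is α = ((π/L)² + c)/((π/L)² + 1).
Simplifying, α = 4*(-49 + 9*π^2)/(9*(4*π^2 + 49)).


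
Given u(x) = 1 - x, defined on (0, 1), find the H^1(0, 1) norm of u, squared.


||u||_{H^1}^2 = 4/3

The H^1 norm (squared) on an interval (0, L) is
  ||u||_{H^1}^2 = ∫_0^L u(x)^2 dx + ∫_0^L u'(x)^2 dx.
Compute u'(x) = -1.
Then u(x)^2 = x**2 - 2*x + 1 and u'(x)^2 = 1.
Integrate each monomial from 0 to 1 using ∫_0^1 c·x^n dx = c·1^(n+1)/(n+1):
  ∫_0^1 u(x)^2 dx = ∫_0^1 (x^2 - 2*x + 1) dx. Term by term:
    ∫_0^1 x^2 dx = 1/3;  ∫_0^1 -2*x dx = -1;  ∫_0^1 1 dx = 1.
  Sum: 1/3 − 1 + 1 = 1/3.
  ∫_0^1 u'(x)^2 dx = ∫_0^1 (1) dx. Term by term:
    ∫_0^1 1 dx = 1.
Adding: ||u||_{H^1}^2 = 1/3 + 1 = 4/3.


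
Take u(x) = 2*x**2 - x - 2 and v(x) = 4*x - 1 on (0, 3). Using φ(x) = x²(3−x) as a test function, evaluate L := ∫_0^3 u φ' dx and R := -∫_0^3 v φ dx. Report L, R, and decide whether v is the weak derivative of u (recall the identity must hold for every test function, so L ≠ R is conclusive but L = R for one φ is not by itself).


LHS = -837/20, RHS = -837/20. Yes, v = u' weakly.

u(x) = 2*x**2 - x - 2, classical derivative u'(x) = 4*x - 1.
φ(x) = x²(3−x), so φ'(x) = 3*x*(2 - x).
Note φ(0) = φ(3) = 0, so the boundary term u·φ vanishes.
LHS = ∫_0^3 u(x) φ'(x) dx = ∫_0^3 (-6*x^4 + 15*x^3 - 12*x) dx. Term by term:
  ∫_0^3 -6*x^4 dx = -1458/5;  ∫_0^3 15*x^3 dx = 1215/4;  ∫_0^3 -12*x dx = -54.
Sum: -1458/5 + 1215/4 − 54 = -837/20.
So LHS = -837/20.
∫_0^3 v(x) φ(x) dx = ∫_0^3 (-4*x^4 + 13*x^3 - 3*x^2) dx. Term by term:
  ∫_0^3 -4*x^4 dx = -972/5;  ∫_0^3 13*x^3 dx = 1053/4;  ∫_0^3 -3*x^2 dx = -27.
Sum: -972/5 + 1053/4 − 27 = 837/20.
So RHS = -∫_0^3 v(x) φ(x) dx = -837/20.
LHS = RHS, so the identity holds for this test φ.
Moreover u is smooth here and v(x) = u'(x) = 4*x - 1 pointwise, so the identity holds for every test function. Hence v is the weak derivative of u.


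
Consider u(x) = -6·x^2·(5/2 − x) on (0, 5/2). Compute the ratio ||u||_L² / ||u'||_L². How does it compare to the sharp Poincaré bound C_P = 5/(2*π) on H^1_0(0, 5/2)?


||u||_L² / ||u'||_L² = 5*sqrt(14)/28 < C_P = 5/(2*π).

u(x) = -6·x^2·(5/2 − x), so u'(x) = 6*x*(3*x - 5).
u(x) = -6·x^2·(5/2 − x) vanishes at x = 0 and x = 5/2, so u ∈ H^1_0(0, 5/2). Differentiate via the product rule and integrate the resulting polynomials term by term.
  ∫_0^5/2 u² dx = ∫_0^5/2 (36*x^6 - 180*x^5 + 225*x^4) dx. Term by term:
    ∫_0^5/2 36*x^6 dx = 703125/224;  ∫_0^5/2 -180*x^5 dx = -234375/32;  ∫_0^5/2 225*x^4 dx = 140625/32.
  Sum: 703125/224 − 234375/32 + 140625/32 = 46875/224.
  ∫_0^5/2 (u')² dx = ∫_0^5/2 (324*x^4 - 1080*x^3 + 900*x^2) dx. Term by term:
    ∫_0^5/2 324*x^4 dx = 50625/8;  ∫_0^5/2 -1080*x^3 dx = -84375/8;  ∫_0^5/2 900*x^2 dx = 9375/2.
  Sum: 50625/8 − 84375/8 + 9375/2 = 1875/4.
∫_0^5/2 u² dx = 46875/224, so ||u||_L² = 125*sqrt(42)/56.
∫_0^5/2 (u')² dx = 1875/4, so ||u'||_L² = 25*sqrt(3)/2.
Ratio ||u||_L² / ||u'||_L² = 5*sqrt(14)/28.
Sharp Poincaré constant on H^1_0(0, 5/2) is C_P = L/π = 5/(2*π), achieved by sin(2*π/5·x).
A polynomial bump cannot attain the sharp Poincaré constant (only the first sine eigenfunction does), so the ratio is strictly less than C_P, consistent with ||u||_L² ≤ C_P ||u'||_L².


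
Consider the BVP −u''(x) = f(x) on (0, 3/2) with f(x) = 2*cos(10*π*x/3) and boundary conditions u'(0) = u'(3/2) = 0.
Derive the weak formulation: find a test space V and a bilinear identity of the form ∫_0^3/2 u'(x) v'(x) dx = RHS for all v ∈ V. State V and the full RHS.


V = H^1(0, 3/2) (no boundary constraint on v; u is determined up to an additive constant); weak form: ∫_0^3/2 u'v' dx = ∫_0^3/2 (2*cos(10*π*x/3)) v dx for all v ∈ V.

Multiply both sides by a test function v and integrate from 0 to 3/2:
  ∫_0^3/2 −u''(x) v(x) dx = ∫_0^3/2 f(x) v(x) dx.
Integrate the LHS by parts once:
  ∫_0^3/2 −u'' v dx = −[u'(x) v(x)]_0^3/2 + ∫_0^3/2 u'(x) v'(x) dx.
Thus ∫_0^3/2 u'(x) v'(x) dx = ∫_0^3/2 f(x) v(x) dx + [u'(x) v(x)]_0^3/2.
Choose V so that boundary terms are either known or forced to vanish.
u has homogeneous Neumann: u'(0) = u'(3/2) = 0. So [u' v]_0^3/2 = 0·v(3/2) − 0·v(0) = 0 for any v; take V = H^1(0, 3/2).
Weak formulation: find u (satisfying any essential BC) such that ∫_0^3/2 u'(x) v'(x) dx = ∫_0^3/2 f v dx for all v ∈ V (homogeneous Neumann, so boundary terms vanish).
Substituting f(x) = 2*cos(10*π*x/3), the right-hand side is ∫_0^3/2 (2*cos(10*π*x/3)) v dx.
Compatibility check (pure Neumann): taking v ≡ 1 ∈ V gives 0 = ∫_0^3/2 f dx + (0) − (0), i.e. ∫_0^3/2 f dx must equal u'(0) − u'(3/2) = 0. Indeed ∫_0^3/2 (2*cos(10*π*x/3)) dx = 0, so the data are compatible. The solution is then unique only up to an additive constant (fix it e.g. by requiring ∫_0^3/2 u dx = 0).


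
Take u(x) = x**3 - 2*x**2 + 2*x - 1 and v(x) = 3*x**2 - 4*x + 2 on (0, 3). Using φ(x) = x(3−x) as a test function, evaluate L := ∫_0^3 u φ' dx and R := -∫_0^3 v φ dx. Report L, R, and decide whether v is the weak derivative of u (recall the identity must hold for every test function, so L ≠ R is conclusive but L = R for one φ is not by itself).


LHS = -369/20, RHS = -369/20. Yes, v = u' weakly.

u(x) = x**3 - 2*x**2 + 2*x - 1, classical derivative u'(x) = 3*x**2 - 4*x + 2.
φ(x) = x(3−x), so φ'(x) = 3 - 2*x.
Note φ(0) = φ(3) = 0, so the boundary term u·φ vanishes.
LHS = ∫_0^3 u(x) φ'(x) dx = ∫_0^3 (-2*x^4 + 7*x^3 - 10*x^2 + 8*x - 3) dx. Term by term:
  ∫_0^3 -2*x^4 dx = -486/5;  ∫_0^3 7*x^3 dx = 567/4;  ∫_0^3 -10*x^2 dx = -90;
  ∫_0^3 8*x dx = 36;  ∫_0^3 -3 dx = -9.
Sum: -486/5 + 567/4 − 90 + 36 − 9 = -369/20.
So LHS = -369/20.
∫_0^3 v(x) φ(x) dx = ∫_0^3 (-3*x^4 + 13*x^3 - 14*x^2 + 6*x) dx. Term by term:
  ∫_0^3 -3*x^4 dx = -729/5;  ∫_0^3 13*x^3 dx = 1053/4;  ∫_0^3 -14*x^2 dx = -126;
  ∫_0^3 6*x dx = 27.
Sum: -729/5 + 1053/4 − 126 + 27 = 369/20.
So RHS = -∫_0^3 v(x) φ(x) dx = -369/20.
LHS = RHS, so the identity holds for this test φ.
Moreover u is smooth here and v(x) = u'(x) = 3*x**2 - 4*x + 2 pointwise, so the identity holds for every test function. Hence v is the weak derivative of u.


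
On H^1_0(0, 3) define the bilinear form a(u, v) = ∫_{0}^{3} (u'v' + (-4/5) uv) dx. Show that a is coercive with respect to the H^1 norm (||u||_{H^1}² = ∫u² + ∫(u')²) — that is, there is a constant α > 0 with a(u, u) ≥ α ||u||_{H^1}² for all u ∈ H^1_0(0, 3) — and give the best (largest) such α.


α = (-36/5 + π^2)/(9 + π^2)

Coercivity of a(·,·) on H^1_0(0, 3) means a(u, u) ≥ α ||u||_{H^1}² for every u ∈ H^1_0.
The interval has length L = 3, and Poincaré/coercivity depend only on L. Here a(u, u) = ∫(u')² + (-4/5)·∫u².
Here c = -4/5 < 0 with |c| < (π/L)² = π^2/9, so coercivity still holds. The condition a(u,u) ≥ α||u||_{H^1}² reads (1−α)∫(u')² ≥ (α−c)∫u². Any admissible α is ≤ 1 (rapidly oscillating u have ∫u²/∫(u')² → 0), and α = 1 would force 0 ≥ (1−c)∫u², impossible since c < 1; so 1−α > 0. By the sharp Poincaré inequality on H^1_0 of an interval of length L, ∫(u')² ≥ (π/L)²∫u² with equality for the first sine mode sin(π(x−x₀)/L) (x₀ the left endpoint), so the inequality holds for all u iff (1−α)(π/L)² ≥ α − c, i.e. α ≤ ((π/L)² + c)/((π/L)² + 1) = (1 + c(L/π)²)/(1 + (L/π)²). (Direct route, valid since c ≤ 0: Poincaré gives c∫u² ≥ c(L/π)²∫(u')², so a(u,u) ≥ (1 + c(L/π)²)∫(u')², while ||u||_{H^1}² ≤ (1 + (L/π)²)∫(u')²; dividing yields the same α.) With (π/L)² = π^2/9 and c = -4/5, the largest admissible constant is α = ((π/L)² + c)/((π/L)² + 1).
Simplifying, α = (-36/5 + π^2)/(9 + π^2).
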